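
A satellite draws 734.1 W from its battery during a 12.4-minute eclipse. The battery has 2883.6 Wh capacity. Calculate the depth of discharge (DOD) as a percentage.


E_used = P * t / 60 = 734.1 * 12.4 / 60 = 151.7140 Wh
DOD = E_used / E_total * 100 = 151.7140 / 2883.6 * 100
DOD = 5.2613 %

5.2613 %


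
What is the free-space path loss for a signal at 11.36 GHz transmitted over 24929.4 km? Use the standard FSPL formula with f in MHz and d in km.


f = 11.36 GHz = 11360.0000 MHz
d = 24929.4 km
FSPL = 32.44 + 20*log10(11360.0000) + 20*log10(24929.4)
FSPL = 32.44 + 81.1076 + 87.9342
FSPL = 201.4818 dB

201.4818 dB


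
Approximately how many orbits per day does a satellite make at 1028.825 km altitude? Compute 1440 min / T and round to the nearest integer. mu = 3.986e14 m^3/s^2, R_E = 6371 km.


r = 7.399825e+06 m
T = 2*pi*sqrt(r^3/mu) = 6334.9530 s = 105.5825 min
revs/day = 1440 / 105.5825 = 13.6386
Rounded: 14 revolutions per day

14 revolutions per day


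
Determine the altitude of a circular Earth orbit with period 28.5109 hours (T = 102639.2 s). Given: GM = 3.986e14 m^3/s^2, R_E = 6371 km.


T = 102639.2 s
r = (mu*T^2/(4*pi^2))^(1/3) = (3.986e14 * 102639.2^2 / (4*pi^2))^(1/3)
r = 4.7380688e+07 m = 47380.6875 km
alt = r - R_E = 47380.6875 - 6371 = 41009.6875 km

41009.6875 km


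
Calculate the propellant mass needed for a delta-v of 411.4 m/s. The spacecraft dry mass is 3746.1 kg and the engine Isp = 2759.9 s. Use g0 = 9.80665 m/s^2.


ve = Isp * g0 = 2759.9 * 9.80665 = 27065.373335 m/s
mass ratio = exp(dv/ve) = exp(411.4/27065.373335) = 1.01531634
m_prop = m_dry * (mr - 1) = 3746.1 * (1.01531634 - 1)
m_prop = 57.3766 kg

57.3766 kg


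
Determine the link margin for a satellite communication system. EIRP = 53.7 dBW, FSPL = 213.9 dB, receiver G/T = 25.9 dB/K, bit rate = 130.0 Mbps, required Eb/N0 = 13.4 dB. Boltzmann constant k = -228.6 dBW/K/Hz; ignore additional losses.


C/N0 = EIRP - FSPL + G/T - k = 53.7 - 213.9 + 25.9 - (-228.6)
C/N0 = 94.3000 dB-Hz
R_b = 130.0 Mbps = 1.3e+08 bps -> 10*log10(R_b) = 81.1394 dB-Hz
Eb/N0 = C/N0 - 10*log10(R_b) = 94.3000 - 81.1394 = 13.1606 dB
Margin = Eb/N0 - Eb/N0_req = 13.1606 - 13.4 = -0.2394335 dB (negative margin: link does not close)

-0.2394 dB


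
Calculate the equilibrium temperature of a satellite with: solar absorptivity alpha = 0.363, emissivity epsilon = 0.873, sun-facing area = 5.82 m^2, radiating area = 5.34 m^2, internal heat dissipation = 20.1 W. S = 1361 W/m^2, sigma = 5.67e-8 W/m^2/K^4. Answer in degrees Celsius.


Numerator = alpha*S*A_sun + Q_int = 0.363*1361*5.82 + 20.1 = 2895.4303 W
Denominator = eps*sigma*A_rad = 0.873*5.67e-8*5.34 = 2.6432519e-07 W/K^4
T^4 = 1.0954046e+10 K^4
T = 323.5144 K = 50.3644 C

50.3644 degrees Celsius


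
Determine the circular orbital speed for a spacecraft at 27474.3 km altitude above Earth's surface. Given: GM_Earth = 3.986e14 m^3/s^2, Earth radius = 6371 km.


r = R_E + alt = 6371.0 + 27474.3 = 33845.3000 km = 3.38453e+07 m
v = sqrt(mu/r) = sqrt(3.986e14 / 3.38453e+07) = 3431.7802 m/s = 3.4318 km/s

3.4318 km/s


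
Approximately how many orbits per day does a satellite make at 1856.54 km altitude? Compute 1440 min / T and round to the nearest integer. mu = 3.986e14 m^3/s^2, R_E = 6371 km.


r = 8.22754e+06 m
T = 2*pi*sqrt(r^3/mu) = 7427.0479 s = 123.7841 min
revs/day = 1440 / 123.7841 = 11.6332
Rounded: 12 revolutions per day

12 revolutions per day


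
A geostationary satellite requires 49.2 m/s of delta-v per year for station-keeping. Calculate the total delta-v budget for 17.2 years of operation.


dV = rate * years = 49.2 * 17.2
dV = 846.2400 m/s

846.2400 m/s


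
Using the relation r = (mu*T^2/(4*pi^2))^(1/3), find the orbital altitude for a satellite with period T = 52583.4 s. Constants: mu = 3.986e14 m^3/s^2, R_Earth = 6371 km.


T = 52583.4 s
r = (mu*T^2/(4*pi^2))^(1/3) = (3.986e14 * 52583.4^2 / (4*pi^2))^(1/3)
r = 3.0335999e+07 m = 30335.9986 km
alt = r - R_E = 30335.9986 - 6371 = 23964.9986 km

23964.9986 km


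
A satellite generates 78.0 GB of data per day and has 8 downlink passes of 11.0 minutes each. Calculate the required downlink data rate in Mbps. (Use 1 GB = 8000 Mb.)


total contact time = 8 * 11.0 * 60 = 5280.0000 s
data = 78.0 GB = 624000.0000 Mb
rate = 624000.0000 / 5280.0000 = 118.1818 Mbps

118.1818 Mbps


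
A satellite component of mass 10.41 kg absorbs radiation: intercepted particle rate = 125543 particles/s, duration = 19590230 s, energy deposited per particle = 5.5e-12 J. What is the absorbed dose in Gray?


Total energy deposited = rate * time * E_per
  = 125543 * 19590230 * 5.5e-12 = 13.5268 J
Dose = E_total / mass = 13.5268 / 10.41
Dose = 1.2994 Gy

1.2994 Gy


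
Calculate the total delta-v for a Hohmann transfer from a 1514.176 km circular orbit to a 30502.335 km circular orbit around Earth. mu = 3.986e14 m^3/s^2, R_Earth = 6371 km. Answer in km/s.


r1 = 7885.1760 km = 7.885176e+06 m
r2 = 36873.3350 km = 3.6873335e+07 m
dv1 = sqrt(mu/r1)*(sqrt(2*r2/(r1+r2)) - 1) = 2016.4425 m/s
dv2 = sqrt(mu/r2)*(1 - sqrt(2*r1/(r1+r2))) = 1336.2331 m/s
total dv = |dv1| + |dv2| = 2016.4425 + 1336.2331 = 3352.6756 m/s = 3.3527 km/s

3.3527 km/s


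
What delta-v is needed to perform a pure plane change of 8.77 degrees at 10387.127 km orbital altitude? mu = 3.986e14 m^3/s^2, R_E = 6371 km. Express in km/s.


r = 16758.1270 km = 1.6758127e+07 m
V = sqrt(mu/r) = 4877.0354 m/s
di = 8.77 deg = 0.1530654 rad
dV = 2*V*sin(di/2) = 2*4877.0354*sin(0.07653269)
dV = 745.7767 m/s = 0.7457767 km/s

0.7458 km/s


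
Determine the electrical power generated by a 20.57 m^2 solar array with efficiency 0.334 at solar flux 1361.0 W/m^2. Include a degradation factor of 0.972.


P = area * eta * S * degradation
P = 20.57 * 0.334 * 1361.0 * 0.972
P = 9088.7707 W

9088.7707 W


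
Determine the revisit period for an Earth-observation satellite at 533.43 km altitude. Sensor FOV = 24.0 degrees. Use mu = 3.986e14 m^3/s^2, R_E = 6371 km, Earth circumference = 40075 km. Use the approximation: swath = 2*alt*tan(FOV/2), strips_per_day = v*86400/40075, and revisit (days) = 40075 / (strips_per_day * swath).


swath = 2*533.43*tan(0.2094395) = 226.7681 km
v = sqrt(mu/r) = 7598.0952 m/s = 7.5981 km/s
strips/day = v*86400/40075 = 7.5981*86400/40075 = 16.3812
coverage/day = strips * swath = 16.3812 * 226.7681 = 3714.7269 km
revisit = 40075 / 3714.7269 = 10.7881 days

10.7881 days


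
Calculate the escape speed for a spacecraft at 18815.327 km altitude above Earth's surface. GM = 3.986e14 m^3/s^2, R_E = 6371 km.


r = 6371.0 + 18815.327 = 25186.3270 km = 2.5186327e+07 m
v_esc = sqrt(2*mu/r) = sqrt(2*3.986e14 / 2.5186327e+07)
v_esc = 5626.0194 m/s = 5.6260 km/s

5.6260 km/s


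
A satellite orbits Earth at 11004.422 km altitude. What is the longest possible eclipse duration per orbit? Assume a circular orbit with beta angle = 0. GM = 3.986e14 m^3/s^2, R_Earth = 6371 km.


r = 17375.4220 km
T = 379.8945 min
Eclipse fraction = arcsin(R_E/r)/pi = arcsin(6371.0000/17375.4220)/pi
= arcsin(0.3666674)/pi = 0.1195013
Eclipse duration = 0.1195013 * 379.8945 = 45.3979 min

45.3979 minutes


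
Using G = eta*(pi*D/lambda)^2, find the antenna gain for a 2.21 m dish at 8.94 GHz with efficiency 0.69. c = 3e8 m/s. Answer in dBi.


lambda = c/f = 3e8 / 8.94e+09 = 0.03355705 m
G = eta*(pi*D/lambda)^2 = 0.69*(pi*2.21/0.03355705)^2
G = 29536.9679 (linear)
G = 10*log10(29536.9679) = 44.7037 dBi

44.7037 dBi


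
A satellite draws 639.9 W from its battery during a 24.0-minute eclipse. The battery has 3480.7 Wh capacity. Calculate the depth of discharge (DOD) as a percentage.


E_used = P * t / 60 = 639.9 * 24.0 / 60 = 255.9600 Wh
DOD = E_used / E_total * 100 = 255.9600 / 3480.7 * 100
DOD = 7.3537 %

7.3537 %


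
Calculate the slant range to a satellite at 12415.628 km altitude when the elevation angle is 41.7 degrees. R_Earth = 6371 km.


h = 12415.628 km, el = 41.7 deg
d = -R_E*sin(el) + sqrt((R_E*sin(el))^2 + 2*R_E*h + h^2)
d = -6371.0000*sin(0.7278023) + sqrt((6371.0000*0.6652304)^2 + 2*6371.0000*12415.628 + 12415.628^2)
d = 13936.2484 km

13936.2484 km


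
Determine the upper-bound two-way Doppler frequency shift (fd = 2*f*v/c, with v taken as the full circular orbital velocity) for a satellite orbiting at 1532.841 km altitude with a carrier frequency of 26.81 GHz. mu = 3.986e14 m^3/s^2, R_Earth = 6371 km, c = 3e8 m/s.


r = 7.903841e+06 m
v = sqrt(mu/r) = 7101.4911 m/s (worst-case radial velocity)
f = 26.81 GHz = 2.681e+10 Hz
fd = 2*f*v/c = 2*2.681e+10*7101.4911/3.0e+08
fd = 1.2692732e+06 Hz

1.2693e+06 Hz


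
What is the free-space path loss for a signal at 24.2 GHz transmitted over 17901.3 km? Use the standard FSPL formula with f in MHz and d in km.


f = 24.2 GHz = 24200.0000 MHz
d = 17901.3 km
FSPL = 32.44 + 20*log10(24200.0000) + 20*log10(17901.3)
FSPL = 32.44 + 87.6763 + 85.0577
FSPL = 205.1740 dB

205.1740 dB


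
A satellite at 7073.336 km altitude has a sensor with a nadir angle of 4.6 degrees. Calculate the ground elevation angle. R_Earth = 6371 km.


r = R_E + alt = 13444.3360 km
Law of sines in the satellite / Earth-center / ground-point triangle:
  sin(nadir)/R_E = sin(90 + el)/r  =>  cos(el) = (r/R_E)*sin(nadir)
cos(el) = (13444.3360 / 6371.0000) * sin(4.6 deg) = 0.1692389
el = arccos(0.1692389) = 80.2564 deg
(Earth-central angle = 90 - nadir - el = 5.1436 deg)

80.2564 degrees


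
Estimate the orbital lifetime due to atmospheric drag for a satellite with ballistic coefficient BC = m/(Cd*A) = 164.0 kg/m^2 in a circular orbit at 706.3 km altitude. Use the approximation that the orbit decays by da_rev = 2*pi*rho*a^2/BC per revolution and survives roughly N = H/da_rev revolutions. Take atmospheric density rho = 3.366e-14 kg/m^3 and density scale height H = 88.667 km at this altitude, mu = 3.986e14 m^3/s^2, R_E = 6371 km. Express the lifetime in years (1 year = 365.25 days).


a = R_E + alt = 7077.3000 km = 7.0773e+06 m
da_rev = 2*pi*rho*a^2/BC = 2*pi*3.366e-14*(7.0773e+06)^2/164.0 = 0.0645929832 m per revolution
N = H/da_rev = 88667.0000 m / 0.0645929832 m = 1.3727033e+06 revolutions
P = 2*pi*sqrt(a^3/mu) = 5925.3312 s
lifetime = N*P = 1.3727033e+06 * 5925.3312 = 8.1337216e+09 s = 94140.2958 days
years = 94140.2958 / 365.25 = 257.7421 years

257.7421 years


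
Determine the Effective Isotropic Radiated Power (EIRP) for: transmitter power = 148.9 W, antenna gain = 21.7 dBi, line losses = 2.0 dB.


Pt = 148.9 W = 21.7289 dBW
EIRP = Pt_dBW + Gt - losses = 21.7289 + 21.7 - 2.0 = 41.4289 dBW

41.4289 dBW


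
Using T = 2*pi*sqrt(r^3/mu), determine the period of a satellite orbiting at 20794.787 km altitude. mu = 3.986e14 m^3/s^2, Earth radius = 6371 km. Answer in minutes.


r = 27165.7870 km = 2.7165787e+07 m
T = 2*pi*sqrt(r^3/mu) = 2*pi*sqrt(2.0047807e+22 / 3.986e14)
T = 44559.9462 s = 742.6658 min

742.6658 minutes


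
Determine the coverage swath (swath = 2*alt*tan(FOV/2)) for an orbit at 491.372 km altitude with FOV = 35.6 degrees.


FOV = 35.6 deg = 0.6213372 rad
swath = 2 * alt * tan(FOV/2) = 2 * 491.372 * tan(0.3106686)
swath = 2 * 491.372 * 0.3210649
swath = 315.5246 km

315.5246 km


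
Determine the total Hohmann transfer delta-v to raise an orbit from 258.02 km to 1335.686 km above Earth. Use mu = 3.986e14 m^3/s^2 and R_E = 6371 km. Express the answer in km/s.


r1 = 6629.0200 km = 6.62902e+06 m
r2 = 7706.6860 km = 7.706686e+06 m
dv1 = sqrt(mu/r1)*(sqrt(2*r2/(r1+r2)) - 1) = 286.1793 m/s
dv2 = sqrt(mu/r2)*(1 - sqrt(2*r1/(r1+r2))) = 275.5954 m/s
total dv = |dv1| + |dv2| = 286.1793 + 275.5954 = 561.7747 m/s = 0.5617747 km/s

0.5618 km/s


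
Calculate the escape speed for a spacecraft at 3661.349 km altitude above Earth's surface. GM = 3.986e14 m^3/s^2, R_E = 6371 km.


r = 6371.0 + 3661.349 = 10032.3490 km = 1.0032349e+07 m
v_esc = sqrt(2*mu/r) = sqrt(2*3.986e14 / 1.0032349e+07)
v_esc = 8914.1991 m/s = 8.9142 km/s

8.9142 km/s


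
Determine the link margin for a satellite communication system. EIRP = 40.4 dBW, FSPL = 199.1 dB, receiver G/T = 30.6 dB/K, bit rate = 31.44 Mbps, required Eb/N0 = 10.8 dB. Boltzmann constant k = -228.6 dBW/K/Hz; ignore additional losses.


C/N0 = EIRP - FSPL + G/T - k = 40.4 - 199.1 + 30.6 - (-228.6)
C/N0 = 100.5000 dB-Hz
R_b = 31.44 Mbps = 3.144e+07 bps -> 10*log10(R_b) = 74.9748 dB-Hz
Eb/N0 = C/N0 - 10*log10(R_b) = 100.5000 - 74.9748 = 25.5252 dB
Margin = Eb/N0 - Eb/N0_req = 25.5252 - 10.8 = 14.7252 dB (link closes)

14.7252 dB


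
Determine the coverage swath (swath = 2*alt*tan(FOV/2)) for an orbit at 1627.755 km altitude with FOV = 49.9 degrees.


FOV = 49.9 deg = 0.8709193 rad
swath = 2 * alt * tan(FOV/2) = 2 * 1627.755 * tan(0.4354596)
swath = 2 * 1627.755 * 0.4652457
swath = 1514.6119 km

1514.6119 km


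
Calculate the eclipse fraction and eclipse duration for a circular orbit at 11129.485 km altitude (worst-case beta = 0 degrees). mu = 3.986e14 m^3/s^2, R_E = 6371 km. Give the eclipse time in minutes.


r = 17500.4850 km
T = 384.0034 min
Eclipse fraction = arcsin(R_E/r)/pi = arcsin(6371.0000/17500.4850)/pi
= arcsin(0.3640471)/pi = 0.1186053
Eclipse duration = 0.1186053 * 384.0034 = 45.5448 min

45.5448 minutes


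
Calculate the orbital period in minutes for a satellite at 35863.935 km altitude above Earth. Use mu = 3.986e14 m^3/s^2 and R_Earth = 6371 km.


r = 42234.9350 km = 4.2234935e+07 m
T = 2*pi*sqrt(r^3/mu) = 2*pi*sqrt(7.5338243e+22 / 3.986e14)
T = 86381.1470 s = 1439.6858 min

1439.6858 minutes


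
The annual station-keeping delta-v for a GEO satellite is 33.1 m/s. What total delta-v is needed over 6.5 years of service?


dV = rate * years = 33.1 * 6.5
dV = 215.1500 m/s

215.1500 m/s


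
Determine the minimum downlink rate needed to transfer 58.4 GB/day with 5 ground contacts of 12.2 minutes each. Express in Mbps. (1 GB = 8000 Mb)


total contact time = 5 * 12.2 * 60 = 3660.0000 s
data = 58.4 GB = 467200.0000 Mb
rate = 467200.0000 / 3660.0000 = 127.6503 Mbps

127.6503 Mbps


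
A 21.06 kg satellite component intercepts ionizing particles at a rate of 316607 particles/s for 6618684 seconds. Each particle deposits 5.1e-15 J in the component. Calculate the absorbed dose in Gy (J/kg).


Total energy deposited = rate * time * E_per
  = 316607 * 6618684 * 5.1e-15 = 0.01068716 J
Dose = E_total / mass = 0.01068716 / 21.06
Dose = 5.0746252e-04 Gy

5.0746e-04 Gy


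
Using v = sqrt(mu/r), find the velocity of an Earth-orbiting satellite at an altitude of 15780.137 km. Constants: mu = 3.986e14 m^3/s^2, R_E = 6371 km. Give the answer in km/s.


r = R_E + alt = 6371.0 + 15780.137 = 22151.1370 km = 2.2151137e+07 m
v = sqrt(mu/r) = sqrt(3.986e14 / 2.2151137e+07) = 4241.9997 m/s = 4.2420 km/s

4.2420 km/s


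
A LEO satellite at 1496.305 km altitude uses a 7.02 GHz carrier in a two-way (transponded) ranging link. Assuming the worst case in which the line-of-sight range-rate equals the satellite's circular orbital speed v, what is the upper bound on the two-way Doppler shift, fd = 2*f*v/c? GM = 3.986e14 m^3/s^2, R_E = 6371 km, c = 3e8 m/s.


r = 7.867305e+06 m
v = sqrt(mu/r) = 7117.9618 m/s (worst-case radial velocity)
f = 7.02 GHz = 7.02e+09 Hz
fd = 2*f*v/c = 2*7.02e+09*7117.9618/3.0e+08
fd = 333120.6127 Hz

333120.6127 Hz


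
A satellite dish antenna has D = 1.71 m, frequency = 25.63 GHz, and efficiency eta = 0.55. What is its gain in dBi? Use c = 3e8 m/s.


lambda = c/f = 3e8 / 2.563e+10 = 0.01170503 m
G = eta*(pi*D/lambda)^2 = 0.55*(pi*1.71/0.01170503)^2
G = 115853.5533 (linear)
G = 10*log10(115853.5533) = 50.6391 dBi

50.6391 dBi


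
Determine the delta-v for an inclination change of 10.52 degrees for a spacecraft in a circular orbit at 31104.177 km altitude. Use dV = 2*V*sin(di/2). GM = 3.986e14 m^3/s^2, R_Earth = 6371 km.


r = 37475.1770 km = 3.7475177e+07 m
V = sqrt(mu/r) = 3261.3454 m/s
di = 10.52 deg = 0.1836086 rad
dV = 2*V*sin(di/2) = 2*3261.3454*sin(0.09180432)
dV = 597.9704 m/s = 0.5979704 km/s

0.5980 km/s


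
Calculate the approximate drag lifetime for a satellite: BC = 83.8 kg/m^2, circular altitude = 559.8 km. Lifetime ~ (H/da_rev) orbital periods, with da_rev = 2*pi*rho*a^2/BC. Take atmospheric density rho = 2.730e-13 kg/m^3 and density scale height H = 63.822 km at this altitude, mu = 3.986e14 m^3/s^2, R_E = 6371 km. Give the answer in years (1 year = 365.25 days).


a = R_E + alt = 6930.8000 km = 6.9308e+06 m
da_rev = 2*pi*rho*a^2/BC = 2*pi*2.730e-13*(6.9308e+06)^2/83.8 = 0.983252887 m per revolution
N = H/da_rev = 63822.0000 m / 0.983252887 m = 64909.0390 revolutions
P = 2*pi*sqrt(a^3/mu) = 5742.3052 s
lifetime = N*P = 64909.0390 * 5742.3052 = 3.7272751e+08 s = 4313.9758 days
years = 4313.9758 / 365.25 = 11.8110 years

11.8110 years


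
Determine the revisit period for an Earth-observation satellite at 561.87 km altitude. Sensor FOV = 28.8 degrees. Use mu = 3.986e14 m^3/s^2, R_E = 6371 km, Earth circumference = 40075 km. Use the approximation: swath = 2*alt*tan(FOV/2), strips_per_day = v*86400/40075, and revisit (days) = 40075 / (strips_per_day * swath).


swath = 2*561.87*tan(0.2513274) = 288.5274 km
v = sqrt(mu/r) = 7582.4948 m/s = 7.5825 km/s
strips/day = v*86400/40075 = 7.5825*86400/40075 = 16.3475
coverage/day = strips * swath = 16.3475 * 288.5274 = 4716.7122 km
revisit = 40075 / 4716.7122 = 8.4964 days

8.4964 days


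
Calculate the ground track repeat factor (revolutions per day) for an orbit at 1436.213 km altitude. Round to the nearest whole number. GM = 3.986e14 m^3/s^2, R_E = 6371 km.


r = 7.807213e+06 m
T = 2*pi*sqrt(r^3/mu) = 6865.2327 s = 114.4205 min
revs/day = 1440 / 114.4205 = 12.5852
Rounded: 13 revolutions per day

13 revolutions per day


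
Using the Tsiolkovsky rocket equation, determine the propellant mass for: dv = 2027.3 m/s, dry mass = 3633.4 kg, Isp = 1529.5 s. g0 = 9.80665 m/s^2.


ve = Isp * g0 = 1529.5 * 9.80665 = 14999.271175 m/s
mass ratio = exp(dv/ve) = exp(2027.3/14999.271175) = 1.14471981
m_prop = m_dry * (mr - 1) = 3633.4 * (1.14471981 - 1)
m_prop = 525.8250 kg

525.8250 kg


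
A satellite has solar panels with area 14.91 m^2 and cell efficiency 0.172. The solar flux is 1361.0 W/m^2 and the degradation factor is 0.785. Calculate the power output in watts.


P = area * eta * S * degradation
P = 14.91 * 0.172 * 1361.0 * 0.785
P = 2739.8947 W

2739.8947 W


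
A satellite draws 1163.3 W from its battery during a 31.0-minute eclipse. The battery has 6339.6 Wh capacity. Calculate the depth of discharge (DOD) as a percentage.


E_used = P * t / 60 = 1163.3 * 31.0 / 60 = 601.0383 Wh
DOD = E_used / E_total * 100 = 601.0383 / 6339.6 * 100
DOD = 9.4807 %

9.4807 %


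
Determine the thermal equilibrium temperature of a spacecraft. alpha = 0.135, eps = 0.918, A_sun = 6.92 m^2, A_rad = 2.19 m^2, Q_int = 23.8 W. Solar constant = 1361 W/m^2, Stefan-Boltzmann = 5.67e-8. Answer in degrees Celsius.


Numerator = alpha*S*A_sun + Q_int = 0.135*1361*6.92 + 23.8 = 1295.2462 W
Denominator = eps*sigma*A_rad = 0.918*5.67e-8*2.19 = 1.1399081e-07 W/K^4
T^4 = 1.1362724e+10 K^4
T = 326.4906 K = 53.3406 C

53.3406 degrees Celsius


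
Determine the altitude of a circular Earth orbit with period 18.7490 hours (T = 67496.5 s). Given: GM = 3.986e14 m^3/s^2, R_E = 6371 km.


T = 67496.5 s
r = (mu*T^2/(4*pi^2))^(1/3) = (3.986e14 * 67496.5^2 / (4*pi^2))^(1/3)
r = 3.582999e+07 m = 35829.9901 km
alt = r - R_E = 35829.9901 - 6371 = 29458.9901 km

29458.9901 km


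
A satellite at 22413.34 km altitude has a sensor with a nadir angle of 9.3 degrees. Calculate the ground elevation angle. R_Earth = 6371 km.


r = R_E + alt = 28784.3400 km
Law of sines in the satellite / Earth-center / ground-point triangle:
  sin(nadir)/R_E = sin(90 + el)/r  =>  cos(el) = (r/R_E)*sin(nadir)
cos(el) = (28784.3400 / 6371.0000) * sin(9.3 deg) = 0.7301302
el = arccos(0.7301302) = 43.1027 deg
(Earth-central angle = 90 - nadir - el = 37.5973 deg)

43.1027 degrees


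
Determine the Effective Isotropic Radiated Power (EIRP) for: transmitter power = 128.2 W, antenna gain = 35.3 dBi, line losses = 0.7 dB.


Pt = 128.2 W = 21.0789 dBW
EIRP = Pt_dBW + Gt - losses = 21.0789 + 35.3 - 0.7 = 55.6789 dBW

55.6789 dBW


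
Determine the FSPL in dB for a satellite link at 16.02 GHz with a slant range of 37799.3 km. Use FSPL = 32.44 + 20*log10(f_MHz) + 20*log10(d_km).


f = 16.02 GHz = 16020.0000 MHz
d = 37799.3 km
FSPL = 32.44 + 20*log10(16020.0000) + 20*log10(37799.3)
FSPL = 32.44 + 84.0933 + 91.5497
FSPL = 208.0829 dB

208.0829 dB


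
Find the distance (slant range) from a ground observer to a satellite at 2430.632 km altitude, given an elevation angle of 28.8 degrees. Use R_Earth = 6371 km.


h = 2430.632 km, el = 28.8 deg
d = -R_E*sin(el) + sqrt((R_E*sin(el))^2 + 2*R_E*h + h^2)
d = -6371.0000*sin(0.5026548) + sqrt((6371.0000*0.4817537)^2 + 2*6371.0000*2430.632 + 2430.632^2)
d = 3735.1133 km

3735.1133 km


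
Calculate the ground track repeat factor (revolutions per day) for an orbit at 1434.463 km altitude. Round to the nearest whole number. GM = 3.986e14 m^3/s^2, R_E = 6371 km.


r = 7.805463e+06 m
T = 2*pi*sqrt(r^3/mu) = 6862.9246 s = 114.3821 min
revs/day = 1440 / 114.3821 = 12.5894
Rounded: 13 revolutions per day

13 revolutions per day


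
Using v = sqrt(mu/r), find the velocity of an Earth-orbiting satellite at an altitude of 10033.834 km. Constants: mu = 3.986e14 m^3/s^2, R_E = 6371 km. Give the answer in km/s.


r = R_E + alt = 6371.0 + 10033.834 = 16404.8340 km = 1.6404834e+07 m
v = sqrt(mu/r) = sqrt(3.986e14 / 1.6404834e+07) = 4929.2714 m/s = 4.9293 km/s

4.9293 km/s


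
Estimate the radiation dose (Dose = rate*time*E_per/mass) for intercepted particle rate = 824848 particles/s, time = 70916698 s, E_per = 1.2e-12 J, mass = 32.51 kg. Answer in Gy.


Total energy deposited = rate * time * E_per
  = 824848 * 70916698 * 1.2e-12 = 70.1946 J
Dose = E_total / mass = 70.1946 / 32.51
Dose = 2.1592 Gy

2.1592 Gy


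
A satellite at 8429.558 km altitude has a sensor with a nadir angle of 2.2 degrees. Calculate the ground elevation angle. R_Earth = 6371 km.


r = R_E + alt = 14800.5580 km
Law of sines in the satellite / Earth-center / ground-point triangle:
  sin(nadir)/R_E = sin(90 + el)/r  =>  cos(el) = (r/R_E)*sin(nadir)
cos(el) = (14800.5580 / 6371.0000) * sin(2.2 deg) = 0.08917925
el = arccos(0.08917925) = 84.8836 deg
(Earth-central angle = 90 - nadir - el = 2.9164 deg)

84.8836 degrees


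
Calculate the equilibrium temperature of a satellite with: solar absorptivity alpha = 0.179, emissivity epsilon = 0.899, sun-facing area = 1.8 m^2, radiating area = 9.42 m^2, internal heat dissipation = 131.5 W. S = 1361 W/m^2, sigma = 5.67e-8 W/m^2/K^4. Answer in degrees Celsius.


Numerator = alpha*S*A_sun + Q_int = 0.179*1361*1.8 + 131.5 = 570.0142 W
Denominator = eps*sigma*A_rad = 0.899*5.67e-8*9.42 = 4.8016849e-07 W/K^4
T^4 = 1.1871129e+09 K^4
T = 185.6192 K = -87.5308 C

-87.5308 degrees Celsius


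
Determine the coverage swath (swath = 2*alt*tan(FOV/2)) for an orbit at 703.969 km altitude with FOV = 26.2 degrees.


FOV = 26.2 deg = 0.4572763 rad
swath = 2 * alt * tan(FOV/2) = 2 * 703.969 * tan(0.2286381)
swath = 2 * 703.969 * 0.2327073
swath = 327.6374 km

327.6374 km


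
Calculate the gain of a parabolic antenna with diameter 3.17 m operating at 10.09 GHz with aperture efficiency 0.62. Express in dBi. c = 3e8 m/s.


lambda = c/f = 3e8 / 1.009e+10 = 0.02973241 m
G = eta*(pi*D/lambda)^2 = 0.62*(pi*3.17/0.02973241)^2
G = 69558.4318 (linear)
G = 10*log10(69558.4318) = 48.4235 dBi

48.4235 dBi


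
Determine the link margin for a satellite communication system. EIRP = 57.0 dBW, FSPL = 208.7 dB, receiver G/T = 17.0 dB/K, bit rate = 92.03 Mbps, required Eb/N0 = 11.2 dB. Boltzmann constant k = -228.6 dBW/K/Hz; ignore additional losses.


C/N0 = EIRP - FSPL + G/T - k = 57.0 - 208.7 + 17.0 - (-228.6)
C/N0 = 93.9000 dB-Hz
R_b = 92.03 Mbps = 9.203e+07 bps -> 10*log10(R_b) = 79.6393 dB-Hz
Eb/N0 = C/N0 - 10*log10(R_b) = 93.9000 - 79.6393 = 14.2607 dB
Margin = Eb/N0 - Eb/N0_req = 14.2607 - 11.2 = 3.0607 dB (link closes)

3.0607 dB


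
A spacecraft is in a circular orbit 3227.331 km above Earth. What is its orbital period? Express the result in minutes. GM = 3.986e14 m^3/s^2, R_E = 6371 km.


r = 9598.3310 km = 9.598331e+06 m
T = 2*pi*sqrt(r^3/mu) = 2*pi*sqrt(8.8427464e+20 / 3.986e14)
T = 9358.4690 s = 155.9745 min

155.9745 minutes


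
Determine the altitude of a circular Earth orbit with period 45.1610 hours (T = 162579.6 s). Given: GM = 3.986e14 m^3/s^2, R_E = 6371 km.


T = 162579.6 s
r = (mu*T^2/(4*pi^2))^(1/3) = (3.986e14 * 162579.6^2 / (4*pi^2))^(1/3)
r = 6.4382804e+07 m = 64382.8039 km
alt = r - R_E = 64382.8039 - 6371 = 58011.8039 km

58011.8039 km


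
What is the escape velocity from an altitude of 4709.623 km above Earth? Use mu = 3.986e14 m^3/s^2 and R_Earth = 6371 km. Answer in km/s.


r = 6371.0 + 4709.623 = 11080.6230 km = 1.1080623e+07 m
v_esc = sqrt(2*mu/r) = sqrt(2*3.986e14 / 1.1080623e+07)
v_esc = 8482.0642 m/s = 8.4821 km/s

8.4821 km/s


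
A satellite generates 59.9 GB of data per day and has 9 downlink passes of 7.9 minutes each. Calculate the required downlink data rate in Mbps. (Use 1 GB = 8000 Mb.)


total contact time = 9 * 7.9 * 60 = 4266.0000 s
data = 59.9 GB = 479200.0000 Mb
rate = 479200.0000 / 4266.0000 = 112.3301 Mbps

112.3301 Mbps


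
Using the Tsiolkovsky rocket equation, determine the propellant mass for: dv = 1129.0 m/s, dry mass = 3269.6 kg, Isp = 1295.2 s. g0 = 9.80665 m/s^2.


ve = Isp * g0 = 1295.2 * 9.80665 = 12701.573080 m/s
mass ratio = exp(dv/ve) = exp(1129.0/12701.573080) = 1.09295674
m_prop = m_dry * (mr - 1) = 3269.6 * (1.09295674 - 1)
m_prop = 303.9314 kg

303.9314 kg


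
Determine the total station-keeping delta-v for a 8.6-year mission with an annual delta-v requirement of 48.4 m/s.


dV = rate * years = 48.4 * 8.6
dV = 416.2400 m/s

416.2400 m/s


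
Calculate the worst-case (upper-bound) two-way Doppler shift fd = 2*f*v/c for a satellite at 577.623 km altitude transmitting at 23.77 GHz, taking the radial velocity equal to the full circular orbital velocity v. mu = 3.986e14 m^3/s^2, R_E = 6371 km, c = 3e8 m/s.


r = 6.948623e+06 m
v = sqrt(mu/r) = 7573.8949 m/s (worst-case radial velocity)
f = 23.77 GHz = 2.377e+10 Hz
fd = 2*f*v/c = 2*2.377e+10*7573.8949/3.0e+08
fd = 1.2002099e+06 Hz

1.2002e+06 Hz


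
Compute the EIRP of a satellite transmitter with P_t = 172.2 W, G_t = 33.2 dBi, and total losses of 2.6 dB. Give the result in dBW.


Pt = 172.2 W = 22.3603 dBW
EIRP = Pt_dBW + Gt - losses = 22.3603 + 33.2 - 2.6 = 52.9603 dBW

52.9603 dBW


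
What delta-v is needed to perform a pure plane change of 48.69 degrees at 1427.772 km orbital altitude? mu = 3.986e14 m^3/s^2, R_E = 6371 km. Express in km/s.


r = 7798.7720 km = 7.798772e+06 m
V = sqrt(mu/r) = 7149.1685 m/s
di = 48.69 deg = 0.8498008 rad
dV = 2*V*sin(di/2) = 2*7149.1685*sin(0.4249004)
dV = 5894.2041 m/s = 5.8942 km/s

5.8942 km/s


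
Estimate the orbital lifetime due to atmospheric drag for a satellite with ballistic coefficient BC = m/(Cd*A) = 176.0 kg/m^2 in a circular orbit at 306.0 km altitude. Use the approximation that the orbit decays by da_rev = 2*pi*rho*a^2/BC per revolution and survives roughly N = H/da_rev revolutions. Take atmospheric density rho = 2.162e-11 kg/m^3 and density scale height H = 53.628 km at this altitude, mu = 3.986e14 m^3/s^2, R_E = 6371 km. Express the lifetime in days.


a = R_E + alt = 6677.0000 km = 6.677e+06 m
da_rev = 2*pi*rho*a^2/BC = 2*pi*2.162e-11*(6.677e+06)^2/176.0 = 34.410077 m per revolution
N = H/da_rev = 53628.0000 m / 34.410077 m = 1558.4970 revolutions
P = 2*pi*sqrt(a^3/mu) = 5429.7932 s
lifetime = N*P = 1558.4970 * 5429.7932 = 8.4623161e+06 s = 97.9435 days

97.9435 days


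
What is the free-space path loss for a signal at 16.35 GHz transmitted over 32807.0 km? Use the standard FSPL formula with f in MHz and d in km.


f = 16.35 GHz = 16350.0000 MHz
d = 32807.0 km
FSPL = 32.44 + 20*log10(16350.0000) + 20*log10(32807.0)
FSPL = 32.44 + 84.2704 + 90.3193
FSPL = 207.0297 dB

207.0297 dB


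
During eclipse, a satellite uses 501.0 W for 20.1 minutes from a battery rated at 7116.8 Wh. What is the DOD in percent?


E_used = P * t / 60 = 501.0 * 20.1 / 60 = 167.8350 Wh
DOD = E_used / E_total * 100 = 167.8350 / 7116.8 * 100
DOD = 2.3583 %

2.3583 %


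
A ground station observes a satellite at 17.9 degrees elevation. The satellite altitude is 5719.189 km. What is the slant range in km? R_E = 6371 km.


h = 5719.189 km, el = 17.9 deg
d = -R_E*sin(el) + sqrt((R_E*sin(el))^2 + 2*R_E*h + h^2)
d = -6371.0000*sin(0.3124139) + sqrt((6371.0000*0.3073566)^2 + 2*6371.0000*5719.189 + 5719.189^2)
d = 8502.1109 km

8502.1109 km


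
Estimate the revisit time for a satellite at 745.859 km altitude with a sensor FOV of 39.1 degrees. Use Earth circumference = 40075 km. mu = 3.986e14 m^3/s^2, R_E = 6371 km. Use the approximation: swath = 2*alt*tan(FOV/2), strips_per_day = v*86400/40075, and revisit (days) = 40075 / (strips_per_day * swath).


swath = 2*745.859*tan(0.3412119) = 529.7105 km
v = sqrt(mu/r) = 7483.8395 m/s = 7.4838 km/s
strips/day = v*86400/40075 = 7.4838*86400/40075 = 16.1348
coverage/day = strips * swath = 16.1348 * 529.7105 = 8546.7947 km
revisit = 40075 / 8546.7947 = 4.6889 days

4.6889 days


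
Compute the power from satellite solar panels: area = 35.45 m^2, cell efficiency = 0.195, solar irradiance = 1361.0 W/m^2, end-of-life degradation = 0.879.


P = area * eta * S * degradation
P = 35.45 * 0.195 * 1361.0 * 0.879
P = 8269.8542 W

8269.8542 W


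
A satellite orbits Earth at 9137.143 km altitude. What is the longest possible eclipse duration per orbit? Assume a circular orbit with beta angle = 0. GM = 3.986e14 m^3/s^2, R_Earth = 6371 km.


r = 15508.1430 km
T = 320.3315 min
Eclipse fraction = arcsin(R_E/r)/pi = arcsin(6371.0000/15508.1430)/pi
= arcsin(0.4108164)/pi = 0.1347563
Eclipse duration = 0.1347563 * 320.3315 = 43.1667 min

43.1667 minutes


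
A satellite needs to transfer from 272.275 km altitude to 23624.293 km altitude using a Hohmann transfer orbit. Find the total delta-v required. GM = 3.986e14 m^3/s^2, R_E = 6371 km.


r1 = 6643.2750 km = 6.643275e+06 m
r2 = 29995.2930 km = 2.9995293e+07 m
dv1 = sqrt(mu/r1)*(sqrt(2*r2/(r1+r2)) - 1) = 2165.7379 m/s
dv2 = sqrt(mu/r2)*(1 - sqrt(2*r1/(r1+r2))) = 1450.1494 m/s
total dv = |dv1| + |dv2| = 2165.7379 + 1450.1494 = 3615.8873 m/s = 3.6159 km/s

3.6159 km/s


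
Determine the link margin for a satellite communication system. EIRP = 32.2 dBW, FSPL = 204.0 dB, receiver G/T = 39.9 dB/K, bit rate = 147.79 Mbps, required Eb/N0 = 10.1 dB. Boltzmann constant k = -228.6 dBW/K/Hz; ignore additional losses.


C/N0 = EIRP - FSPL + G/T - k = 32.2 - 204.0 + 39.9 - (-228.6)
C/N0 = 96.7000 dB-Hz
R_b = 147.79 Mbps = 1.4779e+08 bps -> 10*log10(R_b) = 81.6965 dB-Hz
Eb/N0 = C/N0 - 10*log10(R_b) = 96.7000 - 81.6965 = 15.0035 dB
Margin = Eb/N0 - Eb/N0_req = 15.0035 - 10.1 = 4.9035 dB (link closes)

4.9035 dB


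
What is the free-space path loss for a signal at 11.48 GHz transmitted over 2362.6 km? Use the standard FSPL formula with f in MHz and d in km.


f = 11.48 GHz = 11480.0000 MHz
d = 2362.6 km
FSPL = 32.44 + 20*log10(11480.0000) + 20*log10(2362.6)
FSPL = 32.44 + 81.1988 + 67.4678
FSPL = 181.1066 dB

181.1066 dB


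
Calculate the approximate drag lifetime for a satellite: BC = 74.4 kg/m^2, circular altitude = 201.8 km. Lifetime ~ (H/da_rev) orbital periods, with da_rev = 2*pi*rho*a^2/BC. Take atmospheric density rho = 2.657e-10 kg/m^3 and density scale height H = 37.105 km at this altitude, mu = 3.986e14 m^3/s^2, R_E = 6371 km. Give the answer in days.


a = R_E + alt = 6572.8000 km = 6.5728e+06 m
da_rev = 2*pi*rho*a^2/BC = 2*pi*2.657e-10*(6.5728e+06)^2/74.4 = 969.391757 m per revolution
N = H/da_rev = 37105.0000 m / 969.391757 m = 38.2766 revolutions
P = 2*pi*sqrt(a^3/mu) = 5303.1859 s
lifetime = N*P = 38.2766 * 5303.1859 = 202987.8114 s = 2.3494 days

2.3494 days


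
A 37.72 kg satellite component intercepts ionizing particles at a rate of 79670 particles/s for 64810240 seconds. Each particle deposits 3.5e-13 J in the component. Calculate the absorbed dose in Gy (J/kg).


Total energy deposited = rate * time * E_per
  = 79670 * 64810240 * 3.5e-13 = 1.8072 J
Dose = E_total / mass = 1.8072 / 37.72
Dose = 0.04791095 Gy

0.0479 Gy


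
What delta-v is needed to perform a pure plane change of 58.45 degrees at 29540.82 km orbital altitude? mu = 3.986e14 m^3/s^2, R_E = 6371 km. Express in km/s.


r = 35911.8200 km = 3.591182e+07 m
V = sqrt(mu/r) = 3331.5776 m/s
di = 58.45 deg = 1.0201 rad
dV = 2*V*sin(di/2) = 2*3331.5776*sin(0.5100725)
dV = 3253.2222 m/s = 3.2532 km/s

3.2532 km/s


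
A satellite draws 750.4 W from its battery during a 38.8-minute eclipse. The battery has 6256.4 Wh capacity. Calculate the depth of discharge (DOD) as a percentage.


E_used = P * t / 60 = 750.4 * 38.8 / 60 = 485.2587 Wh
DOD = E_used / E_total * 100 = 485.2587 / 6256.4 * 100
DOD = 7.7562 %

7.7562 %


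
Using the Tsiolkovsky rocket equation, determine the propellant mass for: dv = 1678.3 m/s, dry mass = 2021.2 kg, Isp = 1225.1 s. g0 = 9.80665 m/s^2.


ve = Isp * g0 = 1225.1 * 9.80665 = 12014.126915 m/s
mass ratio = exp(dv/ve) = exp(1678.3/12014.126915) = 1.14992173
m_prop = m_dry * (mr - 1) = 2021.2 * (1.14992173 - 1)
m_prop = 303.0218 kg

303.0218 kg


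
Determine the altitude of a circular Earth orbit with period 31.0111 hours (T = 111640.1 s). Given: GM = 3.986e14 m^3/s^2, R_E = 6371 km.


T = 111640.1 s
r = (mu*T^2/(4*pi^2))^(1/3) = (3.986e14 * 111640.1^2 / (4*pi^2))^(1/3)
r = 5.0111722e+07 m = 50111.7224 km
alt = r - R_E = 50111.7224 - 6371 = 43740.7224 km

43740.7224 km


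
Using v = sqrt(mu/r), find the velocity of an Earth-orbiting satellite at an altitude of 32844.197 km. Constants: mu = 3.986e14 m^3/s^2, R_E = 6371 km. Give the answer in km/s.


r = R_E + alt = 6371.0 + 32844.197 = 39215.1970 km = 3.9215197e+07 m
v = sqrt(mu/r) = sqrt(3.986e14 / 3.9215197e+07) = 3188.1698 m/s = 3.1882 km/s

3.1882 km/s


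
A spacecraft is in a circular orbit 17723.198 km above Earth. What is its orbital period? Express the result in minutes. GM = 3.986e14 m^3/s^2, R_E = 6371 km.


r = 24094.1980 km = 2.4094198e+07 m
T = 2*pi*sqrt(r^3/mu) = 2*pi*sqrt(1.3987414e+22 / 3.986e14)
T = 37220.3055 s = 620.3384 min

620.3384 minutes


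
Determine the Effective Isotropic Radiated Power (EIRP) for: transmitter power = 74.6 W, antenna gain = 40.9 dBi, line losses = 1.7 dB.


Pt = 74.6 W = 18.7274 dBW
EIRP = Pt_dBW + Gt - losses = 18.7274 + 40.9 - 1.7 = 57.9274 dBW

57.9274 dBW


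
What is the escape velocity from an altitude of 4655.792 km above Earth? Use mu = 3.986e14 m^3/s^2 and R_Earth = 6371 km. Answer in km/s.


r = 6371.0 + 4655.792 = 11026.7920 km = 1.1026792e+07 m
v_esc = sqrt(2*mu/r) = sqrt(2*3.986e14 / 1.1026792e+07)
v_esc = 8502.7430 m/s = 8.5027 km/s

8.5027 km/s


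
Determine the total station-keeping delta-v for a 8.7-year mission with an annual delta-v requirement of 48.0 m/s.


dV = rate * years = 48.0 * 8.7
dV = 417.6000 m/s

417.6000 m/s


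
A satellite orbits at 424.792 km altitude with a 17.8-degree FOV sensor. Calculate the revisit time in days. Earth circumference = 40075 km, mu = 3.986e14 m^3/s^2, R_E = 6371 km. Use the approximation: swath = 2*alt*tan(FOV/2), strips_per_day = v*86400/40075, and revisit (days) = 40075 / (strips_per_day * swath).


swath = 2*424.792*tan(0.1553343) = 133.0413 km
v = sqrt(mu/r) = 7658.5863 m/s = 7.6586 km/s
strips/day = v*86400/40075 = 7.6586*86400/40075 = 16.5116
coverage/day = strips * swath = 16.5116 * 133.0413 = 2196.7231 km
revisit = 40075 / 2196.7231 = 18.2431 days

18.2431 days


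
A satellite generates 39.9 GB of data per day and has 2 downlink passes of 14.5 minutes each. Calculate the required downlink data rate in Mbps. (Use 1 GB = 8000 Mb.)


total contact time = 2 * 14.5 * 60 = 1740.0000 s
data = 39.9 GB = 319200.0000 Mb
rate = 319200.0000 / 1740.0000 = 183.4483 Mbps

183.4483 Mbps


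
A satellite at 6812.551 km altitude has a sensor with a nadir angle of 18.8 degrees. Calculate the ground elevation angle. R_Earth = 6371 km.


r = R_E + alt = 13183.5510 km
Law of sines in the satellite / Earth-center / ground-point triangle:
  sin(nadir)/R_E = sin(90 + el)/r  =>  cos(el) = (r/R_E)*sin(nadir)
cos(el) = (13183.5510 / 6371.0000) * sin(18.8 deg) = 0.6668665
el = arccos(0.6668665) = 48.1743 deg
(Earth-central angle = 90 - nadir - el = 23.0257 deg)

48.1743 degrees


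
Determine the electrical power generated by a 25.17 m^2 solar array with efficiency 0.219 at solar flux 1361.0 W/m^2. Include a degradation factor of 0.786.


P = area * eta * S * degradation
P = 25.17 * 0.219 * 1361.0 * 0.786
P = 5896.6860 W

5896.6860 W


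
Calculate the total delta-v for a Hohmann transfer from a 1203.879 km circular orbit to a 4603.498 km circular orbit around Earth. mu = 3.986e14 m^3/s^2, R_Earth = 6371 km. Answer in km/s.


r1 = 7574.8790 km = 7.574879e+06 m
r2 = 10974.4980 km = 1.0974498e+07 m
dv1 = sqrt(mu/r1)*(sqrt(2*r2/(r1+r2)) - 1) = 636.7899 m/s
dv2 = sqrt(mu/r2)*(1 - sqrt(2*r1/(r1+r2))) = 580.1925 m/s
total dv = |dv1| + |dv2| = 636.7899 + 580.1925 = 1216.9824 m/s = 1.2170 km/s

1.2170 km/s


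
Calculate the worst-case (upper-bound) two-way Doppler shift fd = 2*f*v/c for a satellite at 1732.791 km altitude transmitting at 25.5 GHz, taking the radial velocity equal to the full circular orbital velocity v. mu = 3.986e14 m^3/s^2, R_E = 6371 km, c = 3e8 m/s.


r = 8.103791e+06 m
v = sqrt(mu/r) = 7013.3341 m/s (worst-case radial velocity)
f = 25.5 GHz = 2.55e+10 Hz
fd = 2*f*v/c = 2*2.55e+10*7013.3341/3.0e+08
fd = 1.1922668e+06 Hz

1.1923e+06 Hz


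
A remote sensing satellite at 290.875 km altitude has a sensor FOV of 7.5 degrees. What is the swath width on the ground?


FOV = 7.5 deg = 0.1308997 rad
swath = 2 * alt * tan(FOV/2) = 2 * 290.875 * tan(0.06544985)
swath = 2 * 290.875 * 0.06554346
swath = 38.1299 km

38.1299 km


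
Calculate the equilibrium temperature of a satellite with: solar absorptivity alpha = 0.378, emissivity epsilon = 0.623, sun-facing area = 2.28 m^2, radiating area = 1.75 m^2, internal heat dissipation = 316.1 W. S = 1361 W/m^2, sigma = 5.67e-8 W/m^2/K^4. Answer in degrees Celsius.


Numerator = alpha*S*A_sun + Q_int = 0.378*1361*2.28 + 316.1 = 1489.0642 W
Denominator = eps*sigma*A_rad = 0.623*5.67e-8*1.75 = 6.1817175e-08 W/K^4
T^4 = 2.4088196e+10 K^4
T = 393.9590 K = 120.8090 C

120.8090 degrees Celsius


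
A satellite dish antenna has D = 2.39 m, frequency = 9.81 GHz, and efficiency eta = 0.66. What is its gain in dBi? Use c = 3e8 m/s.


lambda = c/f = 3e8 / 9.81e+09 = 0.03058104 m
G = eta*(pi*D/lambda)^2 = 0.66*(pi*2.39/0.03058104)^2
G = 39786.4315 (linear)
G = 10*log10(39786.4315) = 45.9973 dBi

45.9973 dBi


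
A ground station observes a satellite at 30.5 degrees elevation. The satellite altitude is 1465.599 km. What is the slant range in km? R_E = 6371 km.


h = 1465.599 km, el = 30.5 deg
d = -R_E*sin(el) + sqrt((R_E*sin(el))^2 + 2*R_E*h + h^2)
d = -6371.0000*sin(0.5323254) + sqrt((6371.0000*0.5075384)^2 + 2*6371.0000*1465.599 + 1465.599^2)
d = 2359.1772 km

2359.1772 km


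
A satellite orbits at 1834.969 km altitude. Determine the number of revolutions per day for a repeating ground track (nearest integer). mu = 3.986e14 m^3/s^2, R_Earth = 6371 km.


r = 8.205969e+06 m
T = 2*pi*sqrt(r^3/mu) = 7397.8587 s = 123.2976 min
revs/day = 1440 / 123.2976 = 11.6791
Rounded: 12 revolutions per day

12 revolutions per day


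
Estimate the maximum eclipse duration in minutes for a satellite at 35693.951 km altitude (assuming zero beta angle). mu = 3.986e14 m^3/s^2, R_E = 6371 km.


r = 42064.9510 km
T = 1431.0030 min
Eclipse fraction = arcsin(R_E/r)/pi = arcsin(6371.0000/42064.9510)/pi
= arcsin(0.1514563)/pi = 0.04839627
Eclipse duration = 0.04839627 * 1431.0030 = 69.2552 min

69.2552 minutes
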